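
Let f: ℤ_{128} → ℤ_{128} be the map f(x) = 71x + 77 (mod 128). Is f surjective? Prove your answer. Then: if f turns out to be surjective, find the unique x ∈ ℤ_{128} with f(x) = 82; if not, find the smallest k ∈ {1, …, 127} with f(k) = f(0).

Since gcd(71, 128) = 1, 71 is invertible modulo 128. Euclid's algorithm: 128 = 1·71 + 57, 71 = 1·57 + 14, 57 = 4·14 + 1; back-substituting gives 1 = 119·71 − 66·128, so 71⁻¹ ≡ 119 (mod 128).
For any y ∈ ℤ_{128}, x = 119(y − 77) mod 128 satisfies f(x) = 71·119(y − 77) + 77 ≡ y (since 71·119 ≡ 1 mod 128). So every y has a preimage.
Therefore f is surjective.
Since f is surjective, we find f⁻¹(82): we need 71x ≡ 82 − 77 ≡ 5 (mod 128). Using 71⁻¹ = 119: x ≡ 119·5 = 595 = 4·128 + 83, so x = 83.
Check: f(83) = 71·83 + 77 = 5970 = 46·128 + 82 ≡ 82 (mod 128).

83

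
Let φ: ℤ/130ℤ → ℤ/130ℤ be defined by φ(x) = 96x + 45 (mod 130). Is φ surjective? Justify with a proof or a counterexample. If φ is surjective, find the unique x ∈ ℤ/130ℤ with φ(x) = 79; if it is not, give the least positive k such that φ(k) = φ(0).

Recall that φ is surjective if every y in the codomain equals φ(x) for some x in the domain.
Since gcd(96, 130) = 2, we have 96x ≡ 0 (mod 2) for all x, so φ(x) ≡ 1 (mod 2).
But 0 ≢ 1 (mod 2), so 0 ∈ ℤ/130ℤ has no preimage. So φ is not surjective.
Since φ is not surjective, we find the least positive k with φ(k) = φ(0): this means 96k ≡ 0 (mod 130), i.e. 130 ∣ 96k. Since gcd(96, 130) = 2, dividing through by 2 this holds exactly when 65 ∣ 48k, and as gcd(48, 65) = 1, exactly when 65 ∣ k.
The smallest positive such k is 65.

65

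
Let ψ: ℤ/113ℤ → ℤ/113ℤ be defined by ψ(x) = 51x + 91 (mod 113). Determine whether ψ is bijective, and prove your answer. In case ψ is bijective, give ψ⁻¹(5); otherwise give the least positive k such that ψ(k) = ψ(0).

67

Recall: injectivity means: for all s, t in the domain, ψ(s) = ψ(t) implies s = t.
If ψ(s) = ψ(t), then 51s ≡ 51t (mod 113). Because gcd(51, 113) = 1, we may cancel 51 to get s ≡ t (mod 113).
We now compute 51⁻¹ mod 113 explicitly. Euclid's algorithm: 113 = 2·51 + 11, 51 = 4·11 + 7, 11 = 1·7 + 4, 7 = 1·4 + 3, 4 = 1·3 + 1; back-substituting gives 1 = 82·51 − 37·113, so 51⁻¹ ≡ 82 (mod 113).
For any y ∈ ℤ/113ℤ, x = 82(y − 91) mod 113 satisfies ψ(x) = 51·82(y − 91) + 91 ≡ y (since 51·82 ≡ 1 mod 113). So every y has a preimage.
Thus ψ is bijective.
Since ψ is bijective, we find ψ⁻¹(5): we need 51x ≡ 5 − 91 ≡ 27 (mod 113). Using 51⁻¹ = 82: x ≡ 82·27 = 2214 = 19·113 + 67, so x = 67.
Check: ψ(67) = 51·67 + 91 = 3508 = 31·113 + 5 ≡ 5 (mod 113).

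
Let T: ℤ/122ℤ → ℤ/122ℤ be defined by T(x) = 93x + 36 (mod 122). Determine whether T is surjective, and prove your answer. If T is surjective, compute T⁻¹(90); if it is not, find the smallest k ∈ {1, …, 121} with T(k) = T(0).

Recall that surjectivity means every element of the codomain has a preimage under T.
Since gcd(93, 122) = 1, 93 is invertible modulo 122. Euclid's algorithm: 122 = 1·93 + 29, 93 = 3·29 + 6, 29 = 4·6 + 5, 6 = 1·5 + 1; back-substituting gives 1 = 21·93 − 16·122, so 93⁻¹ ≡ 21 (mod 122).
Then y ↦ 21(y − 36) is a two-sided inverse to T, so every y ∈ ℤ/122ℤ has a preimage.
So T is surjective.
Since T is surjective, we compute T⁻¹(90): solve 93x + 36 ≡ 90 (mod 122), i.e. 93x ≡ 54 (mod 122).
Multiplying by 93⁻¹ = 21 gives x ≡ 21·54 = 1134 = 9·122 + 36 ≡ 36 (mod 122).
Check: T(36) = 93·36 + 36 = 3384 = 27·122 + 90 ≡ 90 (mod 122).

36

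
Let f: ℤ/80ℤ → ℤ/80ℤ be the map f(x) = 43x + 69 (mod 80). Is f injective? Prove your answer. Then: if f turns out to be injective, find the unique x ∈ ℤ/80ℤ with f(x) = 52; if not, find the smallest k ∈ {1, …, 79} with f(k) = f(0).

61

Suppose f(u) = f(v) in ℤ/80ℤ. Then 43u + 69 ≡ 43v + 69 (mod 80), hence 43(u − v) ≡ 0 (mod 80).
Since gcd(43, 80) = 1, 43 is invertible modulo 80, therefore u − v ≡ 0 (mod 80), i.e. u = v.
Therefore f is injective.
We now compute 43⁻¹ mod 80 explicitly. Euclid's algorithm: 80 = 1·43 + 37, 43 = 1·37 + 6, 37 = 6·6 + 1; back-substituting gives 1 = 67·43 − 36·80, so 43⁻¹ ≡ 67 (mod 80).
Since f is injective, we find f⁻¹(52): we need 43x ≡ 52 − 69 ≡ 63 (mod 80). Using 43⁻¹ = 67: x ≡ 67·63 = 4221 = 52·80 + 61, so x = 61.
Check: f(61) = 43·61 + 69 = 2692 = 33·80 + 52 ≡ 52 (mod 80).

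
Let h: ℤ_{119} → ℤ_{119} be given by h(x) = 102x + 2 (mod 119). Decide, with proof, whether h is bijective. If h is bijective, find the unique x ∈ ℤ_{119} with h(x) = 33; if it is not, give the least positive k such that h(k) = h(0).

We have gcd(102, 119) = 17 > 1. Taking a = 0 and b = 7: h(0) = 2 and h(7) = 102·7 + 2 = 716 ≡ 2 (mod 119).
So h(0) = h(7) while 0 ≠ 7, so h is not injective, hence not bijective.
Since h is not bijective, we find the least positive k with h(k) = h(0): this means 102k ≡ 0 (mod 119), i.e. 119 ∣ 102k. Since gcd(102, 119) = 17, dividing through by 17 this holds exactly when 7 ∣ 6k, and as gcd(6, 7) = 1, exactly when 7 ∣ k.
The smallest positive such k is 7.

7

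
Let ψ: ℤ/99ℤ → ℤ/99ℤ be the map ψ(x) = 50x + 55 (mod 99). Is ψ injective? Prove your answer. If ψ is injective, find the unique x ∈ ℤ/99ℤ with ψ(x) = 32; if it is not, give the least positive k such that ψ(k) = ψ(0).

By definition, injectivity means: for all s, t in the domain, ψ(s) = ψ(t) implies s = t.
If ψ(s) = ψ(t), then 50s ≡ 50t (mod 99). Because gcd(50, 99) = 1, we may cancel 50 to get s ≡ t (mod 99).
Hence ψ is injective.
We now compute 50⁻¹ mod 99 explicitly. Euclid's algorithm: 99 = 1·50 + 49, 50 = 1·49 + 1; back-substituting gives 1 = 2·50 − 1·99, so 50⁻¹ ≡ 2 (mod 99).
Since ψ is injective, we compute ψ⁻¹(32): solve 50x + 55 ≡ 32 (mod 99), i.e. 50x ≡ 76 (mod 99).
Multiplying by 50⁻¹ = 2 gives x ≡ 2·76 = 152 = 1·99 + 53 ≡ 53 (mod 99).
Check: ψ(53) = 50·53 + 55 = 2705 = 27·99 + 32 ≡ 32 (mod 99).

53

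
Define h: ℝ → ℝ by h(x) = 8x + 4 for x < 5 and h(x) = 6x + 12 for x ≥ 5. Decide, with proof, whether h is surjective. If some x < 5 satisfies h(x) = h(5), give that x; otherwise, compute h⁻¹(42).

Both pieces are strictly increasing (slopes 8 and 6), so each is injective on its own interval.
The left piece maps (−∞, 5) onto (−∞, 44); the right piece maps [5, ∞) onto [42, ∞).
The union (−∞, 44) ∪ [42, ∞) covers ℝ, so h is surjective.
For the follow-up: the images overlap, so an x < 5 with h(x) = h(5) exists. h(5) = 42; solving 8x + 4 = 42 for x < 5 gives x = (42 − 4)/8 = 19/4.

19/4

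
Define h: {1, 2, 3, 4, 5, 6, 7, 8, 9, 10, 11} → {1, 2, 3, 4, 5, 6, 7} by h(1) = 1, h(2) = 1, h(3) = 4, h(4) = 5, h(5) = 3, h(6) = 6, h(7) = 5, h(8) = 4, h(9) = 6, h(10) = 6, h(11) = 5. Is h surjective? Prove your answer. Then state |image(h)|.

No element maps to 2, so h is not surjective.
The image of h is {1, 3, 4, 5, 6}, which has 5 elements.

5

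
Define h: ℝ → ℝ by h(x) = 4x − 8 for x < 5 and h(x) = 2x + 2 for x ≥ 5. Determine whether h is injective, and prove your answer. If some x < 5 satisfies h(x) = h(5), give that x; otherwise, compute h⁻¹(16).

7

Both pieces are strictly increasing (slopes 4 and 2), so each is injective on its own interval.
The left piece maps (−∞, 5) onto (−∞, 12); the right piece maps [5, ∞) onto [12, ∞).
These images are disjoint, so no value is attained by both pieces. Hence h is injective.
Because the two images are disjoint, no x < 5 has h(x) = h(5), so we compute h⁻¹(16): 16 lies in [12, ∞), so solve 2x + 2 = 16: x = (16 − 2)/2 = 7.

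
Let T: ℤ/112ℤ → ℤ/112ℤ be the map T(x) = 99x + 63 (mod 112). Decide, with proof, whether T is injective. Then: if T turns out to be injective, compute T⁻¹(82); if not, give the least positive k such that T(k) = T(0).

33

Suppose T(s) = T(t) in ℤ/112ℤ. Then 99s + 63 ≡ 99t + 63 (mod 112), therefore 99(s − t) ≡ 0 (mod 112).
Since gcd(99, 112) = 1, 99 is invertible modulo 112, therefore s − t ≡ 0 (mod 112), i.e. s = t.
Therefore T is injective.
We now compute 99⁻¹ mod 112 explicitly. Euclid's algorithm: 112 = 1·99 + 13, 99 = 7·13 + 8, 13 = 1·8 + 5, 8 = 1·5 + 3, 5 = 1·3 + 2, 3 = 1·2 + 1; back-substituting gives 1 = 43·99 − 38·112, so 99⁻¹ ≡ 43 (mod 112).
Since T is injective, we compute T⁻¹(82): solve 99x + 63 ≡ 82 (mod 112), i.e. 99x ≡ 19 (mod 112).
Multiplying by 99⁻¹ = 43 gives x ≡ 43·19 = 817 = 7·112 + 33 ≡ 33 (mod 112).
Check: T(33) = 99·33 + 63 = 3330 = 29·112 + 82 ≡ 82 (mod 112).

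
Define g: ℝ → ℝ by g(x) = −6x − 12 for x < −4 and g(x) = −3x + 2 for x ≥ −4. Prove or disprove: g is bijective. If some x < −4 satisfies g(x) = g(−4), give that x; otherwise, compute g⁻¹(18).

Both pieces are strictly decreasing (slopes −6 and −3), so each is injective on its own interval.
The left piece maps (−∞, −4) onto (12, ∞); the right piece maps [−4, ∞) onto (−∞, 14].
These images overlap. In particular g(−4) = 14 (right piece), and solving −6x − 12 = 14 on the left piece gives x = −13/3 < −4.
So g(−13/3) = g(−4) with −13/3 ≠ −4, and g is not injective, hence not bijective. This x = −13/3 is the requested value below −4.

-13/3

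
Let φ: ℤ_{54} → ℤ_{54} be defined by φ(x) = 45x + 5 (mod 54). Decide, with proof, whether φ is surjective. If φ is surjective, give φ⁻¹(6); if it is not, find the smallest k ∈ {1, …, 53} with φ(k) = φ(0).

Recall that surjectivity means every element of the codomain has a preimage under φ.
Since gcd(45, 54) = 9, we have 45x ≡ 0 (mod 9) for all x, so φ(x) ≡ 5 (mod 9).
But 0 ≢ 5 (mod 9), so 0 ∈ ℤ_{54} has no preimage. Hence φ is not surjective.
Since φ is not surjective, we find the least positive k with φ(k) = φ(0): this means 45k ≡ 0 (mod 54), i.e. 54 ∣ 45k. Since gcd(45, 54) = 9, dividing through by 9 this holds exactly when 6 ∣ 5k, and as gcd(5, 6) = 1, exactly when 6 ∣ k.
The smallest positive such k is 6.

6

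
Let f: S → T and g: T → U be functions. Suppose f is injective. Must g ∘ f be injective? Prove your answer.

No. Take S = T = U = {0, 1}, f = identity (injective), and g(x) = 0 for every x.
Then (g ∘ f)(0) = 0 = (g ∘ f)(1) with 0 ≠ 1, so g ∘ f is not injective.

not injective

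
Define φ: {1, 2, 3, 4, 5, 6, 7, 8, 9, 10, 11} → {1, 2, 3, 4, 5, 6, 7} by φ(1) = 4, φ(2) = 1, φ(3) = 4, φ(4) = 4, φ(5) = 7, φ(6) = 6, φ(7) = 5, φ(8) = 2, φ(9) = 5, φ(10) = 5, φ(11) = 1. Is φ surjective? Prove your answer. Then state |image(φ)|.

6

No element maps to 3, so φ is not surjective.
The image of φ is {1, 2, 4, 5, 6, 7}, which has 6 elements.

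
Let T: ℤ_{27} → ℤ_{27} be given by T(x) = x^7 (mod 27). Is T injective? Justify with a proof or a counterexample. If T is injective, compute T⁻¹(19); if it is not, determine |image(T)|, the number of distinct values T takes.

19

T(0) = 0^7 = 0.
T(3): Repeated squaring mod 27: 3^1 ≡ 3, 3^2 ≡ 3² = 9, 3^4 ≡ 9² = 81 ≡ 0. Since 7 = 4 + 2 + 1, 3^7 ≡ 0·9·3: 0·9 = 0, then 0·3 = 0. So 3^7 ≡ 0 (mod 27).
So T(0) = T(3) = 0 while 0 ≠ 3, hence T is not injective.
Since T is not injective, we determine |image(T)|. Computing x^7 mod 27 for each x (by repeated squaring, reducing mod 27 at every step), the values T(0), T(1), …, T(26) are: 0, 1, 20, 0, 22, 14, 0, 16, 8, 0, 10, 2, 0, 4, 23, 0, 25, 17, 0, 19, 11, 0, 13, 5, 0, 7, 26.
The distinct values are {0, 1, 2, 4, 5, 7, 8, 10, 11, 13, 14, 16, 17, 19, 20, 22, 23, 25, 26}; there are 19 of them.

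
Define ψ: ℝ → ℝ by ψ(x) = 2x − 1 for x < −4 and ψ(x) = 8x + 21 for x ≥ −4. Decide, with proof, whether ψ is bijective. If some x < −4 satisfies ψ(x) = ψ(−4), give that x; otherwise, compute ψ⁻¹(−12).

Both pieces are strictly increasing (slopes 2 and 8), so each is injective on its own interval.
The left piece maps (−∞, −4) onto (−∞, −9); the right piece maps [−4, ∞) onto [−11, ∞).
These images overlap. In particular ψ(−4) = −11 (right piece), and solving 2x − 1 = −11 on the left piece gives x = −5 < −4.
So ψ(−5) = ψ(−4) with −5 ≠ −4, and ψ is not injective, hence not bijective. This x = −5 is the requested value below −4.

-5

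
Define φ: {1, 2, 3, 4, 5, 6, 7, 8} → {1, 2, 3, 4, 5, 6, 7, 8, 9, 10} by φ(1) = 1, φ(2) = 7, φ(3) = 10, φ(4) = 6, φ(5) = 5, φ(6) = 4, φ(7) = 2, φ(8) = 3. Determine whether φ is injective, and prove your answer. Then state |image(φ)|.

8

The values φ(1), …, φ(8) are 1, 7, 10, 6, 5, 4, 2, 3 — all distinct.
So φ(u) = φ(v) only when u = v, and φ is injective.
The image of φ is {1, 2, 3, 4, 5, 6, 7, 10}, which has 8 elements.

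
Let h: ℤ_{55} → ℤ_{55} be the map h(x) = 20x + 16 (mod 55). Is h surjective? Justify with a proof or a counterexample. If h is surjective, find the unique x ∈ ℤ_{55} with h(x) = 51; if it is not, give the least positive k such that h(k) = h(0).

11

By definition, surjectivity means every element of the codomain has a preimage under h.
Since gcd(20, 55) = 5, we have 20x ≡ 0 (mod 5) for all x, so h(x) ≡ 1 (mod 5).
But 0 ≢ 1 (mod 5), so 0 ∈ ℤ_{55} has no preimage. Therefore h is not surjective.
Since h is not surjective, we find the least positive k with h(k) = h(0): this means 20k ≡ 0 (mod 55), i.e. 55 ∣ 20k. Since gcd(20, 55) = 5, dividing through by 5 this holds exactly when 11 ∣ 4k, and as gcd(4, 11) = 1, exactly when 11 ∣ k.
The smallest positive such k is 11.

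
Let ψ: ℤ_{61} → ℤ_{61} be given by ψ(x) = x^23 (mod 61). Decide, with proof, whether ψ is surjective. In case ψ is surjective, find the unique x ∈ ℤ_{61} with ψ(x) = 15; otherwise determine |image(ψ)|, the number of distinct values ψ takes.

42

Since 61 is prime, the nonzero elements of ℤ_{61} form a cyclic group of order 60.
As gcd(23, 60) = 1, raising to the 23rd power is a bijection on this group: if s^23 ≡ t^23 then (st^{−1})^23 = 1, and the only element of order dividing gcd(23, 60) = 1 is 1, so s = t.
With ψ(0) = 0 this makes ψ injective on all of ℤ_{61}, hence bijective (finite equal-size domain and codomain). In particular ψ is surjective.
Since ψ is surjective, we find the preimage of 15. The inverse of x ↦ x^23 on (ℤ_{61})^× is x ↦ x^47, because 23·47 = 1081 = 18·60 + 1 ≡ 1 (mod 60) and x^{60} = 1 for x ≠ 0 (Fermat). So ψ⁻¹(15) = 15^47 mod 61.
Repeated squaring mod 61: 15^1 ≡ 15, 15^2 ≡ 15² = 225 ≡ 42, 15^4 ≡ 42² = 1764 ≡ 56, 15^8 ≡ 56² = 3136 ≡ 25, 15^16 ≡ 25² = 625 ≡ 15, 15^32 ≡ 15² = 225 ≡ 42. Since 47 = 32 + 8 + 4 + 2 + 1, 15^47 ≡ 42·25·56·42·15: 42·25 = 1050 ≡ 13, then 13·56 = 728 ≡ 57, then 57·42 = 2394 ≡ 15, then 15·15 = 225 ≡ 42. So 15^47 ≡ 42 (mod 61).
Hence ψ⁻¹(15) = 42.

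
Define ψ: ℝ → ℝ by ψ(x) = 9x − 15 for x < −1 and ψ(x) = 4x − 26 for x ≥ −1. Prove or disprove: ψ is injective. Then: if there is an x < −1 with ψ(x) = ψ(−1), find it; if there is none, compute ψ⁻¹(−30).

-5/3

Both pieces are strictly increasing (slopes 9 and 4), so each is injective on its own interval.
The left piece maps (−∞, −1) onto (−∞, −24); the right piece maps [−1, ∞) onto [−30, ∞).
These images overlap. In particular ψ(−1) = −30 (right piece), and solving 9x − 15 = −30 on the left piece gives x = −5/3 < −1.
So ψ(−5/3) = ψ(−1) with −5/3 ≠ −1, and ψ is not injective. This x = −5/3 is the requested value below −1.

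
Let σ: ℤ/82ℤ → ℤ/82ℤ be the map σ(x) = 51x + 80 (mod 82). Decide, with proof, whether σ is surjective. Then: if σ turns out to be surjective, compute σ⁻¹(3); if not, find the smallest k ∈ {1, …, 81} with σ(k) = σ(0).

21

Since gcd(51, 82) = 1, 51 is invertible modulo 82. Euclid's algorithm: 82 = 1·51 + 31, 51 = 1·31 + 20, 31 = 1·20 + 11, 20 = 1·11 + 9, 11 = 1·9 + 2, 9 = 4·2 + 1; back-substituting gives 1 = 37·51 − 23·82, so 51⁻¹ ≡ 37 (mod 82).
Then y ↦ 37(y − 80) is a two-sided inverse to σ, so every y ∈ ℤ/82ℤ has a preimage.
Therefore σ is surjective.
Since σ is surjective, we find σ⁻¹(3): we need 51x ≡ 3 − 80 ≡ 5 (mod 82). Using 51⁻¹ = 37: x ≡ 37·5 = 185 = 2·82 + 21, so x = 21.
Check: σ(21) = 51·21 + 80 = 1151 = 14·82 + 3 ≡ 3 (mod 82).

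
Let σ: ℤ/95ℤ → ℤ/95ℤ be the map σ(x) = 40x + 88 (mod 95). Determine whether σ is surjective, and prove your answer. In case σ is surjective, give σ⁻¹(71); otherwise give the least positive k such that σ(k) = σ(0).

Recall: σ is surjective if every y in the codomain equals σ(x) for some x in the domain.
Since gcd(40, 95) = 5, we have 40x ≡ 0 (mod 5) for all x, so σ(x) ≡ 3 (mod 5).
But 0 ≢ 3 (mod 5), so 0 ∈ ℤ/95ℤ has no preimage. Hence σ is not surjective.
Since σ is not surjective, we find the least positive k with σ(k) = σ(0): this means 40k ≡ 0 (mod 95), i.e. 95 ∣ 40k. Since gcd(40, 95) = 5, dividing through by 5 this holds exactly when 19 ∣ 8k, and as gcd(8, 19) = 1, exactly when 19 ∣ k.
The smallest positive such k is 19.

19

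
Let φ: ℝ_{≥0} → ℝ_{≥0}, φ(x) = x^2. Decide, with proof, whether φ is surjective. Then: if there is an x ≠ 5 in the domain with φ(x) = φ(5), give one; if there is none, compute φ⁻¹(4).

2

For any y ∈ ℝ_{≥0}, x = y^{1/2} ∈ ℝ_{≥0} gives φ(x) = y, so φ is surjective.
Since x ↦ x^2 is strictly increasing on ℝ_{≥0}, it is injective there, so no x ≠ 5 in the domain has φ(x) = φ(5). We therefore compute φ⁻¹(4) = 4^{1/2} = 2 (indeed 2^2 = 4).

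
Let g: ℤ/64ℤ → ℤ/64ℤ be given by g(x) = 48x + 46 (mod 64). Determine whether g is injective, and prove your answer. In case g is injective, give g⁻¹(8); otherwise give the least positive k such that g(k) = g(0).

4

We have gcd(48, 64) = 16 > 1. Taking s = 0 and t = 4: g(0) = 46 and g(4) = 48·4 + 46 = 238 ≡ 46 (mod 64).
So g(0) = g(4) while 0 ≠ 4, hence g is not injective.
Since g is not injective, we find the least positive k with g(k) = g(0): this means 48k ≡ 0 (mod 64), i.e. 64 ∣ 48k. Since gcd(48, 64) = 16, dividing through by 16 this holds exactly when 4 ∣ 3k, and as gcd(3, 4) = 1, exactly when 4 ∣ k.
The smallest positive such k is 4.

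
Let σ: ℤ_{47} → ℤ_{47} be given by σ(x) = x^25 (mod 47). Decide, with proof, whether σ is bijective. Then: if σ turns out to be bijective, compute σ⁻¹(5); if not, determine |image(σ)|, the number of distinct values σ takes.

Since 47 is prime, the nonzero elements of ℤ_{47} form a cyclic group of order 46.
As gcd(25, 46) = 1, raising to the 25th power is a bijection on this group: if x_1^25 ≡ x_2^25 then (x_1x_2^{−1})^25 = 1, and the only element of order dividing gcd(25, 46) = 1 is 1, so x_1 = x_2.
With σ(0) = 0 this makes σ injective on all of ℤ_{47}, hence bijective (finite equal-size domain and codomain). In particular σ is bijective.
Since σ is bijective, we find the preimage of 5. The inverse of x ↦ x^25 on (ℤ_{47})^× is x ↦ x^35, because 25·35 = 875 = 19·46 + 1 ≡ 1 (mod 46) and x^{46} = 1 for x ≠ 0 (Fermat). So σ⁻¹(5) = 5^35 mod 47.
Repeated squaring mod 47: 5^1 ≡ 5, 5^2 ≡ 5² = 25, 5^4 ≡ 25² = 625 ≡ 14, 5^8 ≡ 14² = 196 ≡ 8, 5^16 ≡ 8² = 64 ≡ 17, 5^32 ≡ 17² = 289 ≡ 7. Since 35 = 32 + 2 + 1, 5^35 ≡ 7·25·5: 7·25 = 175 ≡ 34, then 34·5 = 170 ≡ 29. So 5^35 ≡ 29 (mod 47).
Hence σ⁻¹(5) = 29.

29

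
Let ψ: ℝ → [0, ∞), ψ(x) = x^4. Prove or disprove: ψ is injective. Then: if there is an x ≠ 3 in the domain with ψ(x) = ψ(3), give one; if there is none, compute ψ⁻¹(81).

ψ(3) = 81 = (−3)^4 = ψ(−3) (since 4 is even), with 3 ≠ −3. So ψ is not injective.
For the follow-up, such an x exists: taking x = −3 ∈ ℝ gives ψ(−3) = 81 = ψ(3) with −3 ≠ 3.

-3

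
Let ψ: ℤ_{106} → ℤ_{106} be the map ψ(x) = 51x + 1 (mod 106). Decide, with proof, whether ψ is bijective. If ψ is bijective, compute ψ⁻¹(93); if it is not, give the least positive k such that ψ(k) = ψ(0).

Suppose ψ(u) = ψ(v) in ℤ_{106}. Then 51u + 1 ≡ 51v + 1 (mod 106), hence 51(u − v) ≡ 0 (mod 106).
Since gcd(51, 106) = 1, 51 is invertible modulo 106, therefore u − v ≡ 0 (mod 106), i.e. u = v.
We now compute 51⁻¹ mod 106 explicitly. Euclid's algorithm: 106 = 2·51 + 4, 51 = 12·4 + 3, 4 = 1·3 + 1; back-substituting gives 1 = 79·51 − 38·106, so 51⁻¹ ≡ 79 (mod 106).
Then y ↦ 79(y − 1) is a two-sided inverse to ψ, so every y ∈ ℤ_{106} has a preimage.
So ψ is bijective.
Since ψ is bijective, we compute ψ⁻¹(93): solve 51x + 1 ≡ 93 (mod 106), i.e. 51x ≡ 92 (mod 106).
Multiplying by 51⁻¹ = 79 gives x ≡ 79·92 = 7268 = 68·106 + 60 ≡ 60 (mod 106).
Check: ψ(60) = 51·60 + 1 = 3061 = 28·106 + 93 ≡ 93 (mod 106).

60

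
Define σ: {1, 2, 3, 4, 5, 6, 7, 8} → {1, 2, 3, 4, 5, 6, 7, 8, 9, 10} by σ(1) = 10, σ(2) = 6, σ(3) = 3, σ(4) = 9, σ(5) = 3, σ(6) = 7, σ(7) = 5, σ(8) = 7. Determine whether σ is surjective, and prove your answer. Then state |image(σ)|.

No element maps to 1, so σ is not surjective.
The image of σ is {3, 5, 6, 7, 9, 10}, which has 6 elements.

6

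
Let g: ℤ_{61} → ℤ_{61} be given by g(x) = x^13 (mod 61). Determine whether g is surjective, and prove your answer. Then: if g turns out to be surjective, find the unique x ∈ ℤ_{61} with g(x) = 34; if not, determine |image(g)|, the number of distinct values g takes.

Since 61 is prime, the nonzero elements of ℤ_{61} form a cyclic group of order 60.
As gcd(13, 60) = 1, raising to the 13th power is a bijection on this group: if u^13 ≡ v^13 then (uv^{−1})^13 = 1, and the only element of order dividing gcd(13, 60) = 1 is 1, so u = v.
With g(0) = 0 this makes g injective on all of ℤ_{61}, hence bijective (finite equal-size domain and codomain). In particular g is surjective.
Since g is surjective, we find the preimage of 34. The inverse of x ↦ x^13 on (ℤ_{61})^× is x ↦ x^37, because 13·37 = 481 = 8·60 + 1 ≡ 1 (mod 60) and x^{60} = 1 for x ≠ 0 (Fermat). So g⁻¹(34) = 34^37 mod 61.
Repeated squaring mod 61: 34^1 ≡ 34, 34^2 ≡ 34² = 1156 ≡ 58, 34^4 ≡ 58² = 3364 ≡ 9, 34^8 ≡ 9² = 81 ≡ 20, 34^16 ≡ 20² = 400 ≡ 34, 34^32 ≡ 34² = 1156 ≡ 58. Since 37 = 32 + 4 + 1, 34^37 ≡ 58·9·34: 58·9 = 522 ≡ 34, then 34·34 = 1156 ≡ 58. So 34^37 ≡ 58 (mod 61).
Hence g⁻¹(34) = 58.

58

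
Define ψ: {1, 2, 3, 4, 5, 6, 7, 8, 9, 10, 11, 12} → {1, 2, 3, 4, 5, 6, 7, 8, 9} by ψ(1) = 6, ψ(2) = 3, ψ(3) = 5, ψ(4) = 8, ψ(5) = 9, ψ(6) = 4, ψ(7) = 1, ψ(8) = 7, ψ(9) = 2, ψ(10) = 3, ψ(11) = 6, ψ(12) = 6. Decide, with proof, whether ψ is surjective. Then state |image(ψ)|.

Every element of the codomain has a preimage: 1 = ψ(7), 2 = ψ(9), 3 = ψ(2), 4 = ψ(6), 5 = ψ(3), 6 = ψ(1), 7 = ψ(8), 8 = ψ(4), 9 = ψ(5).
Hence ψ is surjective.
The image of ψ is {1, 2, 3, 4, 5, 6, 7, 8, 9}, which has 9 elements.

9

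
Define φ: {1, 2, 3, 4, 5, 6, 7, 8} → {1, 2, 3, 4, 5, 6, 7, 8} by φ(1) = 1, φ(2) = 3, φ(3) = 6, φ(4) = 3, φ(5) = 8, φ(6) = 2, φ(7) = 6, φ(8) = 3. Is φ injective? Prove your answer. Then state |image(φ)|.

5

φ(2) = 3 = φ(4) with 2 ≠ 4, so φ is not injective.
The image of φ is {1, 2, 3, 6, 8}, which has 5 elements.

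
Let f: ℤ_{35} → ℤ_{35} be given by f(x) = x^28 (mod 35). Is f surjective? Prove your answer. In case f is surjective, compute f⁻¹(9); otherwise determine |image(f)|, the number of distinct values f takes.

f(3): Repeated squaring mod 35: 3^1 ≡ 3, 3^2 ≡ 3² = 9, 3^4 ≡ 9² = 81 ≡ 11, 3^8 ≡ 11² = 121 ≡ 16, 3^16 ≡ 16² = 256 ≡ 11. Since 28 = 16 + 8 + 4, 3^28 ≡ 11·16·11: 11·16 = 176 ≡ 1, then 1·11 = 11. So 3^28 ≡ 11 (mod 35).
f(4): Repeated squaring mod 35: 4^1 ≡ 4, 4^2 ≡ 4² = 16, 4^4 ≡ 16² = 256 ≡ 11, 4^8 ≡ 11² = 121 ≡ 16, 4^16 ≡ 16² = 256 ≡ 11. Since 28 = 16 + 8 + 4, 4^28 ≡ 11·16·11: 11·16 = 176 ≡ 1, then 1·11 = 11. So 4^28 ≡ 11 (mod 35).
So f(3) = f(4) = 11 while 3 ≠ 4, hence f is not injective.
A non-injective map from the 35-element set ℤ_{35} to itself takes at most 34 distinct values, so it cannot be surjective. Thus f is not surjective.
Since f is not surjective, we determine |image(f)|. Computing x^28 mod 35 for each x (by repeated squaring, reducing mod 35 at every step), the values f(0), f(1), …, f(34) are: 0, 1, 16, 11, 11, 30, 1, 21, 1, 16, 25, 11, 16, 1, 21, 15, 16, 11, 11, 16, 15, 21, 1, 16, 11, 25, 16, 1, 21, 1, 30, 11, 11, 16, 1.
The distinct values are {0, 1, 11, 15, 16, 21, 25, 30}; there are 8 of them.

8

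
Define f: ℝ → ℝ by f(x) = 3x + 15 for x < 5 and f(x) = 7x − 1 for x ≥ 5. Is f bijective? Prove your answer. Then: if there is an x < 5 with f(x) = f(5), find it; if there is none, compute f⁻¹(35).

36/7

Both pieces are strictly increasing (slopes 3 and 7), so each is injective on its own interval.
The left piece maps (−∞, 5) onto (−∞, 30); the right piece maps [5, ∞) onto [34, ∞).
The images leave a gap (30 has no preimage), so f is not surjective, hence not bijective.
Because the two images are disjoint, no x < 5 has f(x) = f(5), so we compute f⁻¹(35): 35 lies in [34, ∞), so solve 7x − 1 = 35: x = (35 + 1)/7 = 36/7.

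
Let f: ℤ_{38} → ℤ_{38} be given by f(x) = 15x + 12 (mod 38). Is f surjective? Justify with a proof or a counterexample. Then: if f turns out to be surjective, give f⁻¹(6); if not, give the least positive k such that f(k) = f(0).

30

Since gcd(15, 38) = 1, 15 is invertible modulo 38. Euclid's algorithm: 38 = 2·15 + 8, 15 = 1·8 + 7, 8 = 1·7 + 1; back-substituting gives 1 = 33·15 − 13·38, so 15⁻¹ ≡ 33 (mod 38).
Then y ↦ 33(y − 12) is a two-sided inverse to f, so every y ∈ ℤ_{38} has a preimage.
Thus f is surjective.
Since f is surjective, we find f⁻¹(6): we need 15x ≡ 6 − 12 ≡ 32 (mod 38). Using 15⁻¹ = 33: x ≡ 33·32 = 1056 = 27·38 + 30, so x = 30.
Check: f(30) = 15·30 + 12 = 462 = 12·38 + 6 ≡ 6 (mod 38).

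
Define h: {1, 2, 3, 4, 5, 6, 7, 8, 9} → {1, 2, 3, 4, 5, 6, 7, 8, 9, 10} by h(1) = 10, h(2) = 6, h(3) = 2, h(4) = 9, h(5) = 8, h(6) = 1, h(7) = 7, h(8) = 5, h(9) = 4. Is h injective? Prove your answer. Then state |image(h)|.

9

The values h(1), …, h(9) are 10, 6, 2, 9, 8, 1, 7, 5, 4 — all distinct.
So h(x_1) = h(x_2) only when x_1 = x_2, and h is injective.
The image of h is {1, 2, 4, 5, 6, 7, 8, 9, 10}, which has 9 elements.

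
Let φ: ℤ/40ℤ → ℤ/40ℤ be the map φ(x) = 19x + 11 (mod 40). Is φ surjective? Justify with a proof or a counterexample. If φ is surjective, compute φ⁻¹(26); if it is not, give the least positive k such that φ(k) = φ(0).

5

Since gcd(19, 40) = 1, 19 is invertible modulo 40. Euclid's algorithm: 40 = 2·19 + 2, 19 = 9·2 + 1; back-substituting gives 1 = 19·19 − 9·40, so 19⁻¹ ≡ 19 (mod 40).
For any y ∈ ℤ/40ℤ, x = 19(y − 11) mod 40 satisfies φ(x) = 19·19(y − 11) + 11 ≡ y (since 19·19 ≡ 1 mod 40). So every y has a preimage.
Therefore φ is surjective.
Since φ is surjective, we compute φ⁻¹(26): solve 19x + 11 ≡ 26 (mod 40), i.e. 19x ≡ 15 (mod 40).
Multiplying by 19⁻¹ = 19 gives x ≡ 19·15 = 285 = 7·40 + 5 ≡ 5 (mod 40).
Check: φ(5) = 19·5 + 11 = 106 = 2·40 + 26 ≡ 26 (mod 40).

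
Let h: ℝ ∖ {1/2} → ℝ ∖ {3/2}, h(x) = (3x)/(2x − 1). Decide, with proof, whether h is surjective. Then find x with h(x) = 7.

7/11

For any y ≠ 3/2, solving y(2x − 1) = 3x for x gives a well-defined x ≠ 1/2. So h is surjective.
Solving h(x) = 7: cross-multiplying gives 3x = 7(2x − 1), which rearranges to −11x = −7, so x = 7/11.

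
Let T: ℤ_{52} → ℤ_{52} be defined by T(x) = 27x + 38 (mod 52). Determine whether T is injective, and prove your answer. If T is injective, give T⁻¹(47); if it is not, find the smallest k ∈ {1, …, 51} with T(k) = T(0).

35

Recall: T is injective when T(x_1) = T(x_2) forces x_1 = x_2.
If T(x_1) = T(x_2), then 27x_1 ≡ 27x_2 (mod 52). Because gcd(27, 52) = 1, we may cancel 27 to get x_1 ≡ x_2 (mod 52).
So T is injective.
We now compute 27⁻¹ mod 52 explicitly. Euclid's algorithm: 52 = 1·27 + 25, 27 = 1·25 + 2, 25 = 12·2 + 1; back-substituting gives 1 = 27·27 − 14·52, so 27⁻¹ ≡ 27 (mod 52).
Since T is injective, we find T⁻¹(47): we need 27x ≡ 47 − 38 ≡ 9 (mod 52). Using 27⁻¹ = 27: x ≡ 27·9 = 243 = 4·52 + 35, so x = 35.
Check: T(35) = 27·35 + 38 = 983 = 18·52 + 47 ≡ 47 (mod 52).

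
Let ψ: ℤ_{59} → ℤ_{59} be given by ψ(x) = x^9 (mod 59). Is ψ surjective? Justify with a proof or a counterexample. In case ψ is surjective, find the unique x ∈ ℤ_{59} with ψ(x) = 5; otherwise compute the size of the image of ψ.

28

Since 59 is prime, the nonzero elements of ℤ_{59} form a cyclic group of order 58.
As gcd(9, 58) = 1, raising to the 9th power is a bijection on this group: if x_1^9 ≡ x_2^9 then (x_1x_2^{−1})^9 = 1, and the only element of order dividing gcd(9, 58) = 1 is 1, so x_1 = x_2.
With ψ(0) = 0 this makes ψ injective on all of ℤ_{59}, hence bijective (finite equal-size domain and codomain). In particular ψ is surjective.
Since ψ is surjective, we find the preimage of 5. The inverse of x ↦ x^9 on (ℤ_{59})^× is x ↦ x^13, because 9·13 = 117 = 2·58 + 1 ≡ 1 (mod 58) and x^{58} = 1 for x ≠ 0 (Fermat). So ψ⁻¹(5) = 5^13 mod 59.
Repeated squaring mod 59: 5^1 ≡ 5, 5^2 ≡ 5² = 25, 5^4 ≡ 25² = 625 ≡ 35, 5^8 ≡ 35² = 1225 ≡ 45. Since 13 = 8 + 4 + 1, 5^13 ≡ 45·35·5: 45·35 = 1575 ≡ 41, then 41·5 = 205 ≡ 28. So 5^13 ≡ 28 (mod 59).
Hence ψ⁻¹(5) = 28.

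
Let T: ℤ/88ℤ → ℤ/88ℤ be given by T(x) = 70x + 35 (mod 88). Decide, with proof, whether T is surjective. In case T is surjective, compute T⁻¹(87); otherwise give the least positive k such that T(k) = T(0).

44

By definition, T is surjective if every y in the codomain equals T(x) for some x in the domain.
Since gcd(70, 88) = 2, we have 70x ≡ 0 (mod 2) for all x, so T(x) ≡ 1 (mod 2).
But 0 ≢ 1 (mod 2), so 0 ∈ ℤ/88ℤ has no preimage. So T is not surjective.
Since T is not surjective, we find the least positive k with T(k) = T(0): this means 70k ≡ 0 (mod 88), i.e. 88 ∣ 70k. Since gcd(70, 88) = 2, dividing through by 2 this holds exactly when 44 ∣ 35k, and as gcd(35, 44) = 1, exactly when 44 ∣ k.
The smallest positive such k is 44.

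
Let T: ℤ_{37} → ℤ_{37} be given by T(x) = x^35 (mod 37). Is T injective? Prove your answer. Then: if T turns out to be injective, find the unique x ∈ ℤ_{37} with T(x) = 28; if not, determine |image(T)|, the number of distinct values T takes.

Since 37 is prime, the nonzero elements of ℤ_{37} form a cyclic group of order 36.
As gcd(35, 36) = 1, raising to the 35th power is a bijection on this group: if u^35 ≡ v^35 then (uv^{−1})^35 = 1, and the only element of order dividing gcd(35, 36) = 1 is 1, so u = v.
With T(0) = 0 this makes T injective on all of ℤ_{37}, hence bijective (finite equal-size domain and codomain). In particular T is injective.
Since T is injective, we find the preimage of 28. The inverse of x ↦ x^35 on (ℤ_{37})^× is x ↦ x^35, because 35·35 = 1225 = 34·36 + 1 ≡ 1 (mod 36) and x^{36} = 1 for x ≠ 0 (Fermat). So T⁻¹(28) = 28^35 mod 37.
Repeated squaring mod 37: 28^1 ≡ 28, 28^2 ≡ 28² = 784 ≡ 7, 28^4 ≡ 7² = 49 ≡ 12, 28^8 ≡ 12² = 144 ≡ 33, 28^16 ≡ 33² = 1089 ≡ 16, 28^32 ≡ 16² = 256 ≡ 34. Since 35 = 32 + 2 + 1, 28^35 ≡ 34·7·28: 34·7 = 238 ≡ 16, then 16·28 = 448 ≡ 4. So 28^35 ≡ 4 (mod 37).
Hence T⁻¹(28) = 4.

4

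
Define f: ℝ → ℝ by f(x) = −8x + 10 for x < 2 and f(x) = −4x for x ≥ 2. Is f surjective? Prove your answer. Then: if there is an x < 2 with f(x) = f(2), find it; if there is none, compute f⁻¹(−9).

Both pieces are strictly decreasing (slopes −8 and −4), so each is injective on its own interval.
The left piece maps (−∞, 2) onto (−6, ∞); the right piece maps [2, ∞) onto (−∞, −8].
The union (−6, ∞) ∪ (−∞, −8] omits the interval between −6 and −8; in particular −6 has no preimage. So f is not surjective.
Because the two images are disjoint, no x < 2 has f(x) = f(2), so we compute f⁻¹(−9): −9 lies in (−∞, −8], so solve −4x = −9: x = (−9 − 0)/(−4) = 9/4.

9/4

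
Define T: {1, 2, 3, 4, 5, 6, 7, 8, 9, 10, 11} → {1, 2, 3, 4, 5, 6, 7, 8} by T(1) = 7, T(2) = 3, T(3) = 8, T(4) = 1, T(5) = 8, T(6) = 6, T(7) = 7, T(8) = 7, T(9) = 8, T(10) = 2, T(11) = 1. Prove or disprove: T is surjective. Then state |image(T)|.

6

No element maps to 4, so T is not surjective.
The image of T is {1, 2, 3, 6, 7, 8}, which has 6 elements.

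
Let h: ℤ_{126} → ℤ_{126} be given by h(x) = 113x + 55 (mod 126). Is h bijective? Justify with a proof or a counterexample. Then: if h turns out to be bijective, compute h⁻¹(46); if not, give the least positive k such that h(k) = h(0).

Suppose h(a) = h(b) in ℤ_{126}. Then 113a + 55 ≡ 113b + 55 (mod 126), so 113(a − b) ≡ 0 (mod 126).
Since gcd(113, 126) = 1, 113 is invertible modulo 126, so a − b ≡ 0 (mod 126), i.e. a = b.
We now compute 113⁻¹ mod 126 explicitly. Euclid's algorithm: 126 = 1·113 + 13, 113 = 8·13 + 9, 13 = 1·9 + 4, 9 = 2·4 + 1; back-substituting gives 1 = 29·113 − 26·126, so 113⁻¹ ≡ 29 (mod 126).
Then y ↦ 29(y − 55) is a two-sided inverse to h, so every y ∈ ℤ_{126} has a preimage.
So h is bijective.
Since h is bijective, we compute h⁻¹(46): solve 113x + 55 ≡ 46 (mod 126), i.e. 113x ≡ 117 (mod 126).
Multiplying by 113⁻¹ = 29 gives x ≡ 29·117 = 3393 = 26·126 + 117 ≡ 117 (mod 126).
Check: h(117) = 113·117 + 55 = 13276 = 105·126 + 46 ≡ 46 (mod 126).

117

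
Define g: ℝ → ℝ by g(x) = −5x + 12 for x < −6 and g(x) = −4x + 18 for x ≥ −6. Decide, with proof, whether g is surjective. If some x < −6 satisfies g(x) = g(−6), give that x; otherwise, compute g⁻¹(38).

Both pieces are strictly decreasing (slopes −5 and −4), so each is injective on its own interval.
The left piece maps (−∞, −6) onto (42, ∞); the right piece maps [−6, ∞) onto (−∞, 42].
These images together cover ℝ, so g is surjective.
Because the two images are disjoint, no x < −6 has g(x) = g(−6), so we compute g⁻¹(38): 38 lies in (−∞, 42], so solve −4x + 18 = 38: x = (38 − 18)/(−4) = −5.

-5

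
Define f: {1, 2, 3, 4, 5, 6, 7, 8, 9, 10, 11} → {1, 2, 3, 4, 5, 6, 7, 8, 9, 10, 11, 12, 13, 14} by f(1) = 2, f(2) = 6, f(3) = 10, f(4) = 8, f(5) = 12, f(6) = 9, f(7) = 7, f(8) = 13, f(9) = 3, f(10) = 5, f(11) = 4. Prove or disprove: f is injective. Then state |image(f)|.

11

The values f(1), …, f(11) are 2, 6, 10, 8, 12, 9, 7, 13, 3, 5, 4 — all distinct.
So f(a) = f(b) only when a = b, and f is injective.
The image of f is {2, 3, 4, 5, 6, 7, 8, 9, 10, 12, 13}, which has 11 elements.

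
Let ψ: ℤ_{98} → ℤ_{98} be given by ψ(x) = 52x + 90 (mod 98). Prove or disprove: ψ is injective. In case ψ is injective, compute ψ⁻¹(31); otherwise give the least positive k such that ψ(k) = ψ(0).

49

We have gcd(52, 98) = 2 > 1. Taking u = 0 and v = 49: ψ(0) = 90 and ψ(49) = 52·49 + 90 = 2638 ≡ 90 (mod 98).
So ψ(0) = ψ(49) while 0 ≠ 49, thus ψ is not injective.
Since ψ is not injective, we find the least positive k with ψ(k) = ψ(0): this means 52k ≡ 0 (mod 98), i.e. 98 ∣ 52k. Since gcd(52, 98) = 2, dividing through by 2 this holds exactly when 49 ∣ 26k, and as gcd(26, 49) = 1, exactly when 49 ∣ k.
The smallest positive such k is 49.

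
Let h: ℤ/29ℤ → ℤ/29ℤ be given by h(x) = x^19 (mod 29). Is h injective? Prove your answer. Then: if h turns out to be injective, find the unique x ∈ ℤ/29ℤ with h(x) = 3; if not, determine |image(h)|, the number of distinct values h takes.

27

Since 29 is prime, the nonzero elements of ℤ/29ℤ form a cyclic group of order 28.
As gcd(19, 28) = 1, raising to the 19th power is a bijection on this group: if a^19 ≡ b^19 then (ab^{−1})^19 = 1, and the only element of order dividing gcd(19, 28) = 1 is 1, so a = b.
With h(0) = 0 this makes h injective on all of ℤ/29ℤ, hence bijective (finite equal-size domain and codomain). In particular h is injective.
Since h is injective, we find the preimage of 3. The inverse of x ↦ x^19 on (ℤ/29ℤ)^× is x ↦ x^3, because 19·3 = 57 = 2·28 + 1 ≡ 1 (mod 28) and x^{28} = 1 for x ≠ 0 (Fermat). So h⁻¹(3) = 3^3 mod 29.
Repeated squaring mod 29: 3^1 ≡ 3, 3^2 ≡ 3² = 9. Since 3 = 2 + 1, 3^3 ≡ 9·3: 9·3 = 27. So 3^3 ≡ 27 (mod 29).
Hence h⁻¹(3) = 27.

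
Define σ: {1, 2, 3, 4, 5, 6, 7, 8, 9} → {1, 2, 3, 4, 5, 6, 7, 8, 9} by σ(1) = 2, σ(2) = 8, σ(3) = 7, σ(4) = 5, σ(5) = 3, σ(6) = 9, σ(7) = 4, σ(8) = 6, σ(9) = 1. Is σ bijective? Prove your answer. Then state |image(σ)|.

9

The values 2, 8, 7, 5, 3, 9, 4, 6, 1 are a permutation of {1, 2, 3, 4, 5, 6, 7, 8, 9}: each element appears exactly once.
So σ is injective and surjective, hence bijective.
The image of σ is {1, 2, 3, 4, 5, 6, 7, 8, 9}, which has 9 elements.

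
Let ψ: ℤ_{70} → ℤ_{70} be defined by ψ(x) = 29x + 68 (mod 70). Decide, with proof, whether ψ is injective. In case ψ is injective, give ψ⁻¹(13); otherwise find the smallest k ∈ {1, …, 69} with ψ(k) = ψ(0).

Recall that ψ is injective when ψ(u) = ψ(v) forces u = v.
If ψ(u) = ψ(v), then 29u ≡ 29v (mod 70). Because gcd(29, 70) = 1, we may cancel 29 to get u ≡ v (mod 70).
Therefore ψ is injective.
We now compute 29⁻¹ mod 70 explicitly. Euclid's algorithm: 70 = 2·29 + 12, 29 = 2·12 + 5, 12 = 2·5 + 2, 5 = 2·2 + 1; back-substituting gives 1 = 29·29 − 12·70, so 29⁻¹ ≡ 29 (mod 70).
Since ψ is injective, we compute ψ⁻¹(13): solve 29x + 68 ≡ 13 (mod 70), i.e. 29x ≡ 15 (mod 70).
Multiplying by 29⁻¹ = 29 gives x ≡ 29·15 = 435 = 6·70 + 15 ≡ 15 (mod 70).
Check: ψ(15) = 29·15 + 68 = 503 = 7·70 + 13 ≡ 13 (mod 70).

15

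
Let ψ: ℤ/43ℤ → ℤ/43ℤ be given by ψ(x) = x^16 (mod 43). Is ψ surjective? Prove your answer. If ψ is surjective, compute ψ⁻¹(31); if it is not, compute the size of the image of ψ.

ψ(21): Repeated squaring mod 43: 21^1 ≡ 21, 21^2 ≡ 21² = 441 ≡ 11, 21^4 ≡ 11² = 121 ≡ 35, 21^8 ≡ 35² = 1225 ≡ 21, 21^16 ≡ 21² = 441 ≡ 11. So 21^16 ≡ 11 (mod 43).
ψ(22): Repeated squaring mod 43: 22^1 ≡ 22, 22^2 ≡ 22² = 484 ≡ 11, 22^4 ≡ 11² = 121 ≡ 35, 22^8 ≡ 35² = 1225 ≡ 21, 22^16 ≡ 21² = 441 ≡ 11. So 22^16 ≡ 11 (mod 43).
So ψ(21) = ψ(22) = 11 while 21 ≠ 22, thus ψ is not injective.
A non-injective map from the 43-element set ℤ/43ℤ to itself takes at most 42 distinct values, so it cannot be surjective. So ψ is not surjective.
Since ψ is not surjective, we determine |image(ψ)|. Computing x^16 mod 43 for each x (by repeated squaring, reducing mod 43 at every step), the values ψ(0), ψ(1), …, ψ(42) are: 0, 1, 4, 23, 16, 40, 6, 36, 21, 13, 31, 35, 24, 25, 15, 17, 41, 14, 9, 10, 38, 11, 11, 38, 10, 9, 14, 41, 17, 15, 25, 24, 35, 31, 13, 21, 36, 6, 40, 16, 23, 4, 1.
The distinct values are {0, 1, 4, 6, 9, 10, 11, 13, 14, 15, 16, 17, 21, 23, 24, 25, 31, 35, 36, 38, 40, 41}; there are 22 of them.

22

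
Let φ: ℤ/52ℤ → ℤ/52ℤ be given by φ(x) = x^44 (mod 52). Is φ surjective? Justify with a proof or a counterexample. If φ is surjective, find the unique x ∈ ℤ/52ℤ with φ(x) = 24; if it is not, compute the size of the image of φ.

8

φ(1) = 1^44 = 1.
φ(5): Repeated squaring mod 52: 5^1 ≡ 5, 5^2 ≡ 5² = 25, 5^4 ≡ 25² = 625 ≡ 1, 5^8 ≡ 1² = 1, 5^16 ≡ 1² = 1, 5^32 ≡ 1² = 1. Since 44 = 32 + 8 + 4, 5^44 ≡ 1·1·1: 1·1 = 1, then 1·1 = 1. So 5^44 ≡ 1 (mod 52).
So φ(1) = φ(5) = 1 while 1 ≠ 5, hence φ is not injective.
A non-injective map from the 52-element set ℤ/52ℤ to itself takes at most 51 distinct values, so it cannot be surjective. So φ is not surjective.
Since φ is not surjective, we determine |image(φ)|. Computing x^44 mod 52 for each x (by repeated squaring, reducing mod 52 at every step), the values φ(0), φ(1), …, φ(51) are: 0, 1, 48, 9, 16, 1, 16, 29, 40, 29, 48, 9, 40, 13, 40, 9, 48, 29, 40, 29, 16, 1, 16, 9, 48, 1, 0, 1, 48, 9, 16, 1, 16, 29, 40, 29, 48, 9, 40, 13, 40, 9, 48, 29, 40, 29, 16, 1, 16, 9, 48, 1.
The distinct values are {0, 1, 9, 13, 16, 29, 40, 48}; there are 8 of them.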